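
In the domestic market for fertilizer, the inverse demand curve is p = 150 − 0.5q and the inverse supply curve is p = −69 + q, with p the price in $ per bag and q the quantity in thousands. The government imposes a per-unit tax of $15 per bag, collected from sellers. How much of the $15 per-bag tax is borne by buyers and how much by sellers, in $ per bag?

Rewrite in direct form: qd = 300 − 2p and qs = p + 69.
Before the tax: set 300 − 2p = p + 69 → p* = $77, q* = 146.
With the tax collected from sellers, supply shifts: qs = (p − 15) + 69.
Solving gives q = 136 with buyers paying $82 and sellers receiving $67 (the $15 wedge).
Burden on buyers: $5; on sellers: $10. (They sum to $15.)

Buyers bear $5 per bag; sellers bear $10 per bag.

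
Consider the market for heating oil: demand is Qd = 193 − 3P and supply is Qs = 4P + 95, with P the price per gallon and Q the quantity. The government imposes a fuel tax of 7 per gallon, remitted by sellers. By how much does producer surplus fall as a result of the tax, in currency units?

Without the tax, 193 − 3P = 4P + 95 gives 7P = 98, so P* = 14 and Q* = 151.
With the tax collected from sellers, supply shifts: Qs = 4(P − 7) + 95.
Solving gives Q = 139 with buyers paying 18 and sellers receiving 11 (the 7 wedge).
ΔPS is the trapezoid between Q = 139 and Q = 151 of height 3: ½ · (151 + 139) · 3 = 435.

Producer surplus falls by 435.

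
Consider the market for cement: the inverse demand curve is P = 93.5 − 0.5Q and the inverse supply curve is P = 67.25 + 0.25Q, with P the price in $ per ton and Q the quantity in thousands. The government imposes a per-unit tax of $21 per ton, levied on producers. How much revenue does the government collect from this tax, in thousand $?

Tax revenue = $147 thousand.

Inverting to Q(P) form: Qd = 187 − 2P; Qs = 4P − 269.
Without the tax, 187 − 2P = 4P − 269 gives 6P = 456, so P* = $76 and Q* = 35.
With the tax collected from producers, supply shifts: Qs = 4(P − 21) − 269.
New equilibrium: consumers pay $90, producers receive $69, Q = 7. (Wedge: Pb − Ps = 21.)
Revenue = t · Q = 21 · 7 = $147.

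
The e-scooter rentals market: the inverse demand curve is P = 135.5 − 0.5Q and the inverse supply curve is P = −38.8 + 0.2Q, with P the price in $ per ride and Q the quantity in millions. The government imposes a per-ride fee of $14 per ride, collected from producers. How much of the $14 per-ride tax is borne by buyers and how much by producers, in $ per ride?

Buyers bear $10 per ride; producers bear $4 per ride.

Rewrite in direct form: Qd = 271 − 2P and Qs = 5P + 194.
Before the tax: set 271 − 2P = 5P + 194 → P* = $11, Q* = 249.
With the tax collected from producers, supply shifts: Qs = 5(P − 14) + 194.
Solving gives Q = 229 with buyers paying $21 and producers receiving $7 (the $14 wedge).
Burden on buyers: $10; on producers: $4. (They sum to $14.)
The less price-elastic side of the market bears the larger share of a per-unit tax.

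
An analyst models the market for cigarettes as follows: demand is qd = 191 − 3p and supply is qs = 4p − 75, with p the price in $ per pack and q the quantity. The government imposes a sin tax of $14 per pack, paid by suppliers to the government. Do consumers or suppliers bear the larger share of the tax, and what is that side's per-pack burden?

Consumers bear the larger share: $8 per pack.

Before the tax: set 191 − 3p = 4p − 75 → p* = $38, q* = 77.
With the tax collected from suppliers, supply shifts: qs = 4(p − 14) − 75.
New equilibrium: consumers pay $46, suppliers receive $32, q = 53. (Wedge: pb − ps = 14.)
Per-pack burden: consumers $8, suppliers $6.
Consumers take the larger share because demand is less price-elastic here (demand slope 3 vs supply slope 4).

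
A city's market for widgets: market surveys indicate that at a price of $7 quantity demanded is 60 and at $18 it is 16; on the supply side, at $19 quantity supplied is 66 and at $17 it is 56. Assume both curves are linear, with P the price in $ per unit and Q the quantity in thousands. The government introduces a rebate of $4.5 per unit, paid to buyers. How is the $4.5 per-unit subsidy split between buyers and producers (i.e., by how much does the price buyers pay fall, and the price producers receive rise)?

Demand slope: (16 − 60)/(18 − 7) = -4, so Qd = 88 − 4P.
Supply slope: (56 − 66)/(17 − 19) = 5, so Qs = 5P − 29.
Before the subsidy: set 88 − 4P = 5P − 29 → P* = $13, Q* = 36.
With a per-unit subsidy paid to buyers, each effectively pays P − 4.5, so demand becomes Qd = 88 − 4(P − 4.5).
New equilibrium: buyers pay $10.5, producers receive $15, Q = 46. (Wedge: Pb − Ps = −4.5.)
Gain to buyers: $2.5; to producers: $2. (They sum to $4.5.)

Buyers gain $2.5 per unit; producers gain $2 per unit.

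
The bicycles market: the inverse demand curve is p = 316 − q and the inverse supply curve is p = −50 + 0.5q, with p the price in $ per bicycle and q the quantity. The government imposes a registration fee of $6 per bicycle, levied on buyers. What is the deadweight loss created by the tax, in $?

Inverting to q(p) form: qd = 316 − p; qs = 2p + 100.
Before the tax: set 316 − p = 2p + 100 → p* = $72, q* = 244.
With the tax collected from buyers, demand (in seller-price terms) shifts: qd = 316 − (p + 6).
Solving gives q = 240 with buyers paying $76 and sellers receiving $70 (the $6 wedge).
Quantity falls by |ΔQ| = |244 − 240| = 4.
DWL = ½ · t · |ΔQ| = ½ · 6 · 4 = $12.

Deadweight loss = $12.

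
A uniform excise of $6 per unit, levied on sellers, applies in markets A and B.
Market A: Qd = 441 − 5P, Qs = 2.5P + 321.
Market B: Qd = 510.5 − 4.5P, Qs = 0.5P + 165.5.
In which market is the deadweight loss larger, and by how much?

Market A, by $21.9.

Market A: pre-tax P* = $16, Q* = 361; post-tax Q = 351; deadweight loss = $30.
Market B: pre-tax P* = $69, Q* = 200; post-tax Q = 197.3; deadweight loss = $8.1.
Difference: $30 vs $8.1 → market A is larger by $21.9.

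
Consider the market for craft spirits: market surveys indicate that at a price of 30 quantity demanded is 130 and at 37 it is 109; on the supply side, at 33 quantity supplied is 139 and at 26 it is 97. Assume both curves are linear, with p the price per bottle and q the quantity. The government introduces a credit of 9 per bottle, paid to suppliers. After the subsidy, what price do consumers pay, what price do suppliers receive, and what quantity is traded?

Consumers pay 25; suppliers receive 34; quantity = 145.

Demand slope: (109 − 130)/(37 − 30) = -3, so qd = 220 − 3p.
Supply slope: (97 − 139)/(26 − 33) = 6, so qs = 6p − 59.
Before the subsidy: set 220 − 3p = 6p − 59 → p* = 31, q* = 127.
With a per-unit subsidy paid to suppliers, each receives p + 9 per unit sold, so supply becomes qs = 6(p + 9) − 59.
New equilibrium: consumers pay 25, suppliers receive 34, q = 145. (Wedge: pb − ps = −9.)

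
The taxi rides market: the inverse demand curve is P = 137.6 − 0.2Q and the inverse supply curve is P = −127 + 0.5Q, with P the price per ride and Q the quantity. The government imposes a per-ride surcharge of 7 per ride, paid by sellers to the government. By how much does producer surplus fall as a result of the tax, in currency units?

Producer surplus falls by 1865.

Rewrite in direct form: Qd = 688 − 5P and Qs = 2P + 254.
Without the tax, 688 − 5P = 2P + 254 gives 7P = 434, so P* = 62 and Q* = 378.
With the tax collected from sellers, supply shifts: Qs = 2(P − 7) + 254.
Solving gives Q = 368 with consumers paying 64 and sellers receiving 57 (the 7 wedge).
ΔPS is the trapezoid between Q = 368 and Q = 378 of height 5: ½ · (378 + 368) · 5 = 1865.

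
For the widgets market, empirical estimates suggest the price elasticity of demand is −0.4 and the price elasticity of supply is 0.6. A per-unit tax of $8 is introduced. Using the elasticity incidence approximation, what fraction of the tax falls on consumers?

Incidence ratio: consumers' share ≈ εs / (εs + |εd|) = 0.6 / (0.6 + 0.4) = 0.6.
Supply is the more elastic side, so consumers bear the larger share.

Consumers' share ≈ 0.6.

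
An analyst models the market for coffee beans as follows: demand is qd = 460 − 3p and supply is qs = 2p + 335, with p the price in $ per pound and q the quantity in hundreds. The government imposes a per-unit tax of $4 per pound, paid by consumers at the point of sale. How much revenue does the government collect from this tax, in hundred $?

Before the tax: set 460 − 3p = 2p + 335 → p* = $25, q* = 385.
With the tax collected from consumers, demand (in seller-price terms) shifts: qd = 460 − 3(p + 4).
Solving gives q = 380.2 with consumers paying $26.6 and sellers receiving $22.6 (the $4 wedge).
Revenue = t · Q = 4 · 380.2 = $1520.8.

Tax revenue = $1520.8 hundred.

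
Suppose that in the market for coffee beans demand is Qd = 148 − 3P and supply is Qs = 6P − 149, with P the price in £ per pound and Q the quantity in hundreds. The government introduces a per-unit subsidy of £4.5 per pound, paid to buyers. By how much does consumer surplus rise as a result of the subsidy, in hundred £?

Before the subsidy: set 148 − 3P = 6P − 149 → P* = £33, Q* = 49.
With a per-unit subsidy paid to buyers, each effectively pays P − 4.5, so demand becomes Qd = 148 − 3(P − 4.5).
New equilibrium: buyers pay £30, suppliers receive £34.5, Q = 58. (Wedge: Pb − Ps = −4.5.)
ΔCS is the trapezoid between Q = 58 and Q = 49 of height £3: ½ · (49 + 58) · 3 = £160.5.

Consumer surplus rises by £160.5 hundred.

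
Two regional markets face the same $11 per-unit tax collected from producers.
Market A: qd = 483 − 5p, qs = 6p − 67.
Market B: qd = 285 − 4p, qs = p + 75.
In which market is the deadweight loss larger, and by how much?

Market A: pre-tax p* = $50, q* = 233; post-tax q = 203; deadweight loss = $165.
Market B: pre-tax p* = $42, q* = 117; post-tax q = 108.2; deadweight loss = $48.4.
Difference: $165 vs $48.4 → market A is larger by $116.6.

Market A, by $116.6.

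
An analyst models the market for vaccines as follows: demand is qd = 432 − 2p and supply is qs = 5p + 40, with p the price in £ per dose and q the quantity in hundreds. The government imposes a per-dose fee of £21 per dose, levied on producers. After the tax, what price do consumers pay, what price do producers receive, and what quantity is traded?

Without the tax, 432 − 2p = 5p + 40 gives 7p = 392, so p* = £56 and q* = 320.
With the tax collected from producers, supply shifts: qs = 5(p − 21) + 40.
Solving gives q = 290 with consumers paying £71 and producers receiving £50 (the £21 wedge).

Consumers pay £71; producers receive £50; quantity = 290.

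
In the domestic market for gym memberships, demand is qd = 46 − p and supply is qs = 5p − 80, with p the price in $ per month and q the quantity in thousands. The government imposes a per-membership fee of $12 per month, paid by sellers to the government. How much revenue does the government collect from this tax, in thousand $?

Without the tax, 46 − p = 5p − 80 gives 6p = 126, so p* = $21 and q* = 25.
With the tax collected from sellers, supply shifts: qs = 5(p − 12) − 80.
Solving gives q = 15 with consumers paying $31 and sellers receiving $19 (the $12 wedge).
Revenue = t · Q = 12 · 15 = $180.

Tax revenue = $180 thousand.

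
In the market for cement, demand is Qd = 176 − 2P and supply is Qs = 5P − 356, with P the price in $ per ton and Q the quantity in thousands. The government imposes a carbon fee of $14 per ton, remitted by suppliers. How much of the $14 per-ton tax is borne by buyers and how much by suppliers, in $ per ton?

Without the tax, 176 − 2P = 5P − 356 gives 7P = 532, so P* = $76 and Q* = 24.
With the tax collected from suppliers, supply shifts: Qs = 5(P − 14) − 356.
New equilibrium: buyers pay $86, suppliers receive $72, Q = 4. (Wedge: Pb − Ps = 14.)
Burden on buyers: $10; on suppliers: $4. (They sum to $14.)

Buyers bear $10 per ton; suppliers bear $4 per ton.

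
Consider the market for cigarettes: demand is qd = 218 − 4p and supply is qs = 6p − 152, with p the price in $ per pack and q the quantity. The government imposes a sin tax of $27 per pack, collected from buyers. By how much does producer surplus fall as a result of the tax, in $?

Before the tax: set 218 − 4p = 6p − 152 → p* = $37, q* = 70.
With the tax collected from buyers, demand (in seller-price terms) shifts: qd = 218 − 4(p + 27).
Solving gives q = 5.2 with buyers paying $53.2 and producers receiving $26.2 (the $27 wedge).
ΔPS is the trapezoid between Q = 5.2 and Q = 70 of height $10.8: ½ · (70 + 5.2) · 10.8 = $406.08.

Producer surplus falls by $406.08.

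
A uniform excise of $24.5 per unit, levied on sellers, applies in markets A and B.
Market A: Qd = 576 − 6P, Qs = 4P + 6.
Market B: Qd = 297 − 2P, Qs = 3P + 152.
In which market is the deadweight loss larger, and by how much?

Market A, by $360.15.

Market A: pre-tax P* = $57, Q* = 234; post-tax Q = 175.2; deadweight loss = $720.3.
Market B: pre-tax P* = $29, Q* = 239; post-tax Q = 209.6; deadweight loss = $360.15.
Difference: $720.3 vs $360.15 → market A is larger by $360.15.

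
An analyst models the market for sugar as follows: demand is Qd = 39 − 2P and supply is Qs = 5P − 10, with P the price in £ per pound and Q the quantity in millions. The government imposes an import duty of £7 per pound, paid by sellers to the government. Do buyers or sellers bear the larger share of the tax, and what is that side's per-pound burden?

Before the tax: set 39 − 2P = 5P − 10 → P* = £7, Q* = 25.
With the tax collected from sellers, supply shifts: Qs = 5(P − 7) − 10.
New equilibrium: buyers pay £12, sellers receive £5, Q = 15. (Wedge: Pb − Ps = 7.)
Per-pound burden: buyers £5, sellers £2.
Buyers take the larger share because demand is less price-elastic here (demand slope 2 vs supply slope 5).
The less price-elastic side of the market bears the larger share of a per-unit tax.

Buyers bear the larger share: £5 per pound.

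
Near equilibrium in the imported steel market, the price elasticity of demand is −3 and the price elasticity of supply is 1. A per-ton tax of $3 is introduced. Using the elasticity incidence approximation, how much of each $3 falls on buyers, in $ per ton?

Buyers bear ≈ $0.75 per ton.

Incidence ratio: buyers' share ≈ εs / (εs + |εd|) = 1 / (1 + 3) = 0.25.
So buyers bear ≈ 0.25 × $3 = $0.75; sellers bear $2.25.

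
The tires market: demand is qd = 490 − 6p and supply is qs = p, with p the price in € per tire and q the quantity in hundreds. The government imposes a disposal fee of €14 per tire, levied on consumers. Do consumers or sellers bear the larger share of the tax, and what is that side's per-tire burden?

Sellers bear the larger share: €12 per tire.

Before the tax: set 490 − 6p = p → p* = €70, q* = 70.
With the tax collected from consumers, demand (in seller-price terms) shifts: qd = 490 − 6(p + 14).
New equilibrium: consumers pay €72, sellers receive €58, q = 58. (Wedge: pb − ps = 14.)
Per-tire burden: consumers €2, sellers €12.
Sellers take the larger share because supply is less price-elastic here (demand slope 6 vs supply slope 1).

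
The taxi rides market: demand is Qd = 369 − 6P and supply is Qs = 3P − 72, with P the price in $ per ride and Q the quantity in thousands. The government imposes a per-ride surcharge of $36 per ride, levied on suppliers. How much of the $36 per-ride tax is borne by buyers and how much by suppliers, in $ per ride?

Buyers bear $12 per ride; suppliers bear $24 per ride.

Without the tax, 369 − 6P = 3P − 72 gives 9P = 441, so P* = $49 and Q* = 75.
With the tax collected from suppliers, supply shifts: Qs = 3(P − 36) − 72.
Solving gives Q = 3 with buyers paying $61 and suppliers receiving $25 (the $36 wedge).
Burden on buyers: $12; on suppliers: $24. (They sum to $36.)
The less price-elastic side of the market bears the larger share of a per-unit tax.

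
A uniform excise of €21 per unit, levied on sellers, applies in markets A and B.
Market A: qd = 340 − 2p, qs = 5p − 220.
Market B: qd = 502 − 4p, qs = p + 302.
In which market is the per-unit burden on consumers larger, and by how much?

Market A, by €10.8.

Market A: pre-tax p* = €80, q* = 180; post-tax q = 150; per-unit burden on consumers = €15.
Market B: pre-tax p* = €40, q* = 342; post-tax q = 325.2; per-unit burden on consumers = €4.2.
Difference: €15 vs €4.2 → market A is larger by €10.8.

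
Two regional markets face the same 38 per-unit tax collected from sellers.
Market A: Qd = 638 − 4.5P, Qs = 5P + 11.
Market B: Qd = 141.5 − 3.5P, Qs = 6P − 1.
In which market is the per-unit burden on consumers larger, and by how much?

Market A: pre-tax P* = 66, Q* = 341; post-tax Q = 251; per-unit burden on consumers = 20.
Market B: pre-tax P* = 15, Q* = 89; post-tax Q = 5; per-unit burden on consumers = 24.
Difference: 20 vs 24 → market B is larger by 4.

Market B, by 4.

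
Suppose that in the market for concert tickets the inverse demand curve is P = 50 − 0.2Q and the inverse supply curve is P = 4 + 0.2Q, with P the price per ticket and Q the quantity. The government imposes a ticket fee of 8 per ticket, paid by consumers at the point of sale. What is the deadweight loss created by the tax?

Inverting to Q(P) form: Qd = 250 − 5P; Qs = 5P − 20.
Before the tax: set 250 − 5P = 5P − 20 → P* = 27, Q* = 115.
With the tax collected from consumers, demand (in seller-price terms) shifts: Qd = 250 − 5(P + 8).
New equilibrium: consumers pay 31, sellers receive 23, Q = 95. (Wedge: Pb − Ps = 8.)
Quantity falls by |ΔQ| = |115 − 95| = 20.
DWL = ½ · t · |ΔQ| = ½ · 8 · 20 = 80.

Deadweight loss = 80.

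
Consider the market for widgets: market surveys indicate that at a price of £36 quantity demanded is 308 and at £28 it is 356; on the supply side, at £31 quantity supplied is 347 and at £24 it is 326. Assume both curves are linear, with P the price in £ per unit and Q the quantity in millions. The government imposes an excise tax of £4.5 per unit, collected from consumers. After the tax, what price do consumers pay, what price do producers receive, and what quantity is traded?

Demand slope: (356 − 308)/(28 − 36) = -6, so Qd = 524 − 6P.
Supply slope: (326 − 347)/(24 − 31) = 3, so Qs = 3P + 254.
Before the tax: set 524 − 6P = 3P + 254 → P* = £30, Q* = 344.
With the tax collected from consumers, demand (in seller-price terms) shifts: Qd = 524 − 6(P + 4.5).
Solving gives Q = 335 with consumers paying £31.5 and producers receiving £27 (the £4.5 wedge).

Consumers pay £31.5; producers receive £27; quantity = 335.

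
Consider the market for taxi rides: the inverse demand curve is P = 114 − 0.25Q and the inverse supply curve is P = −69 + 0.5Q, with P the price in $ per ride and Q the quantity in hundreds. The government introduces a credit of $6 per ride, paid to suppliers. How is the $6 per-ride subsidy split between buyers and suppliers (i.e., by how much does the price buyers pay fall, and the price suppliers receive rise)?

Buyers gain $2 per ride; suppliers gain $4 per ride.

Inverting to Q(P) form: Qd = 456 − 4P; Qs = 2P + 138.
Without the subsidy, 456 − 4P = 2P + 138 gives 6P = 318, so P* = $53 and Q* = 244.
With a per-unit subsidy paid to suppliers, each receives P + 6 per unit sold, so supply becomes Qs = 2(P + 6) + 138.
New equilibrium: buyers pay $51, suppliers receive $57, Q = 252. (Wedge: Pb − Ps = −6.)
Gain to buyers: $2; to suppliers: $4. (They sum to $6.)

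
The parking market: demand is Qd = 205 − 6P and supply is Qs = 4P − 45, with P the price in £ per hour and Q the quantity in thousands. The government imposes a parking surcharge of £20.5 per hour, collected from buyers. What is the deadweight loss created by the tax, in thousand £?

Before the tax: set 205 − 6P = 4P − 45 → P* = £25, Q* = 55.
With the tax collected from buyers, demand (in seller-price terms) shifts: Qd = 205 − 6(P + 20.5).
Solving gives Q = 5.8 with buyers paying £33.2 and sellers receiving £12.7 (the £20.5 wedge).
Quantity falls by |ΔQ| = |55 − 5.8| = 49.2.
DWL = ½ · t · |ΔQ| = ½ · 20.5 · 49.2 = £504.3.

Deadweight loss = £504.3 thousand.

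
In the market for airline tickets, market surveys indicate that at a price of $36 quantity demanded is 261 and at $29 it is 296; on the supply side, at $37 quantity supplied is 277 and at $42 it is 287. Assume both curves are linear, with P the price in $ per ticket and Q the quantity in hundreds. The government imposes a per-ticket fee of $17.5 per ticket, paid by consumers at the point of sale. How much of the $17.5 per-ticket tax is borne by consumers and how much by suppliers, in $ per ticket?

Consumers bear $5 per ticket; suppliers bear $12.5 per ticket.

Demand slope: (296 − 261)/(29 − 36) = -5, so Qd = 441 − 5P.
Supply slope: (287 − 277)/(42 − 37) = 2, so Qs = 2P + 203.
Before the tax: set 441 − 5P = 2P + 203 → P* = $34, Q* = 271.
With the tax collected from consumers, demand (in seller-price terms) shifts: Qd = 441 − 5(P + 17.5).
Solving gives Q = 246 with consumers paying $39 and suppliers receiving $21.5 (the $17.5 wedge).
Burden on consumers: $5; on suppliers: $12.5. (They sum to $17.5.)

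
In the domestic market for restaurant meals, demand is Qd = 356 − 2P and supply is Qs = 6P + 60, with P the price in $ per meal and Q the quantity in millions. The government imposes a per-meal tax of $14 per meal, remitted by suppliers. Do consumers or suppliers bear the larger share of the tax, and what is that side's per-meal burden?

Without the tax, 356 − 2P = 6P + 60 gives 8P = 296, so P* = $37 and Q* = 282.
With the tax collected from suppliers, supply shifts: Qs = 6(P − 14) + 60.
Solving gives Q = 261 with consumers paying $47.5 and suppliers receiving $33.5 (the $14 wedge).
Per-meal burden: consumers $10.5, suppliers $3.5.
Consumers take the larger share because demand is less price-elastic here (demand slope 2 vs supply slope 6).

Consumers bear the larger share: $10.5 per meal.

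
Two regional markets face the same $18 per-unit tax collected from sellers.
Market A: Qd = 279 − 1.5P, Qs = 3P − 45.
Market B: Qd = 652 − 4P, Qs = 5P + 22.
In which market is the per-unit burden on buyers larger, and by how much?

Market A: pre-tax P* = $72, Q* = 171; post-tax Q = 153; per-unit burden on buyers = $12.
Market B: pre-tax P* = $70, Q* = 372; post-tax Q = 332; per-unit burden on buyers = $10.
Difference: $12 vs $10 → market A is larger by $2.

Market A, by $2.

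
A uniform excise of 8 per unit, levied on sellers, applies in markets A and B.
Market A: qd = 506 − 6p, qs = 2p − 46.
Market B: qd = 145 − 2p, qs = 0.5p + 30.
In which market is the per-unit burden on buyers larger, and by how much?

Market A: pre-tax p* = 69, q* = 92; post-tax q = 80; per-unit burden on buyers = 2.
Market B: pre-tax p* = 46, q* = 53; post-tax q = 49.8; per-unit burden on buyers = 1.6.
Difference: 2 vs 1.6 → market A is larger by 0.4.

Market A, by 0.4.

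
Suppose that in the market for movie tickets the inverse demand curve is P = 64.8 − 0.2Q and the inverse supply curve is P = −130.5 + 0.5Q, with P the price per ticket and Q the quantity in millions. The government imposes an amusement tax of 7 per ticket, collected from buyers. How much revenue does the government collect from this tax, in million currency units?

Tax revenue = 1883 million.

Rewrite in direct form: Qd = 324 − 5P and Qs = 2P + 261.
Without the tax, 324 − 5P = 2P + 261 gives 7P = 63, so P* = 9 and Q* = 279.
With the tax collected from buyers, demand (in seller-price terms) shifts: Qd = 324 − 5(P + 7).
Solving gives Q = 269 with buyers paying 11 and sellers receiving 4 (the 7 wedge).
Revenue = t · Q = 7 · 269 = 1883.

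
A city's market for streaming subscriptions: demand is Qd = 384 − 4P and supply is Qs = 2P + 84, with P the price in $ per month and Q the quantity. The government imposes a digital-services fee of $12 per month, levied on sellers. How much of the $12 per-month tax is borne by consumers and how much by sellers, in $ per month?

Before the tax: set 384 − 4P = 2P + 84 → P* = $50, Q* = 184.
With the tax collected from sellers, supply shifts: Qs = 2(P − 12) + 84.
New equilibrium: consumers pay $54, sellers receive $42, Q = 168. (Wedge: Pb − Ps = 12.)
Burden on consumers: $4; on sellers: $8. (They sum to $12.)
The less price-elastic side of the market bears the larger share of a per-unit tax.

Consumers bear $4 per month; sellers bear $8 per month.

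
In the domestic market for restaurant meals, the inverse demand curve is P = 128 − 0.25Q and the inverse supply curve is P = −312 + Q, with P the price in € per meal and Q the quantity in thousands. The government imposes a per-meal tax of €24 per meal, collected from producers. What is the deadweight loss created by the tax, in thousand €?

Deadweight loss = €230.4 thousand.

Inverting to Q(P) form: Qd = 512 − 4P; Qs = P + 312.
Without the tax, 512 − 4P = P + 312 gives 5P = 200, so P* = €40 and Q* = 352.
With the tax collected from producers, supply shifts: Qs = (P − 24) + 312.
New equilibrium: consumers pay €44.8, producers receive €20.8, Q = 332.8. (Wedge: Pb − Ps = 24.)
Quantity falls by |ΔQ| = |352 − 332.8| = 19.2.
DWL = ½ · t · |ΔQ| = ½ · 24 · 19.2 = €230.4.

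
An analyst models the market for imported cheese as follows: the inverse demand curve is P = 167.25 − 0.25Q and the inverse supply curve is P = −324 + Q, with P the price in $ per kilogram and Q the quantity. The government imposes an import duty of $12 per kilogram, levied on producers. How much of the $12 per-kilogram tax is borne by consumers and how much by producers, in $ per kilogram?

Consumers bear $2.4 per kilogram; producers bear $9.6 per kilogram.

Inverting to Q(P) form: Qd = 669 − 4P; Qs = P + 324.
Without the tax, 669 − 4P = P + 324 gives 5P = 345, so P* = $69 and Q* = 393.
With the tax collected from producers, supply shifts: Qs = (P − 12) + 324.
New equilibrium: consumers pay $71.4, producers receive $59.4, Q = 383.4. (Wedge: Pb − Ps = 12.)
Burden on consumers: $2.4; on producers: $9.6. (They sum to $12.)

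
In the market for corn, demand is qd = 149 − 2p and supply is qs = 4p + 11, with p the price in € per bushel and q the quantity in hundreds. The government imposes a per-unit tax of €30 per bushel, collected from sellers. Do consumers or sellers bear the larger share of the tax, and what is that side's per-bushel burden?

Before the tax: set 149 − 2p = 4p + 11 → p* = €23, q* = 103.
With the tax collected from sellers, supply shifts: qs = 4(p − 30) + 11.
New equilibrium: consumers pay €43, sellers receive €13, q = 63. (Wedge: pb − ps = 30.)
Per-bushel burden: consumers €20, sellers €10.
Consumers take the larger share because demand is less price-elastic here (demand slope 2 vs supply slope 4).

Consumers bear the larger share: €20 per bushel.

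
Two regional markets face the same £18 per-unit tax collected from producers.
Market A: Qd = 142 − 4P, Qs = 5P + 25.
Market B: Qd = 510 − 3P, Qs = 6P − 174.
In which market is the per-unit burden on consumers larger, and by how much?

Market B, by £2.

Market A: pre-tax P* = £13, Q* = 90; post-tax Q = 50; per-unit burden on consumers = £10.
Market B: pre-tax P* = £76, Q* = 282; post-tax Q = 246; per-unit burden on consumers = £12.
Difference: £10 vs £12 → market B is larger by £2.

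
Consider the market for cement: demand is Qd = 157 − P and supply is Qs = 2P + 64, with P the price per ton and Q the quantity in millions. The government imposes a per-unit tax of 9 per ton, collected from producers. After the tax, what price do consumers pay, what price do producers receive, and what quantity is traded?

Consumers pay 37; producers receive 28; quantity = 120.

Before the tax: set 157 − P = 2P + 64 → P* = 31, Q* = 126.
With the tax collected from producers, supply shifts: Qs = 2(P − 9) + 64.
Solving gives Q = 120 with consumers paying 37 and producers receiving 28 (the 9 wedge).
The less price-elastic side of the market bears the larger share of a per-unit tax.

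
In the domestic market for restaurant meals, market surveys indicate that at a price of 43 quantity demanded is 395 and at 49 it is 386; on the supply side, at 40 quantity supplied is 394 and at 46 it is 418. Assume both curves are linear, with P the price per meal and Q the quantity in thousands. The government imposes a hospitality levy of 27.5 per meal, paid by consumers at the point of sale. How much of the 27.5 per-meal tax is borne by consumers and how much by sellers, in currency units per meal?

Consumers bear 20 per meal; sellers bear 7.5 per meal.

Demand slope: (386 − 395)/(49 − 43) = -1.5, so Qd = 459.5 − 1.5P.
Supply slope: (418 − 394)/(46 − 40) = 4, so Qs = 4P + 234.
Before the tax: set 459.5 − 1.5P = 4P + 234 → P* = 41, Q* = 398.
With the tax collected from consumers, demand (in seller-price terms) shifts: Qd = 459.5 − 1.5(P + 27.5).
Solving gives Q = 368 with consumers paying 61 and sellers receiving 33.5 (the 27.5 wedge).
Burden on consumers: 20; on sellers: 7.5. (They sum to 27.5.)
The less price-elastic side of the market bears the larger share of a per-unit tax.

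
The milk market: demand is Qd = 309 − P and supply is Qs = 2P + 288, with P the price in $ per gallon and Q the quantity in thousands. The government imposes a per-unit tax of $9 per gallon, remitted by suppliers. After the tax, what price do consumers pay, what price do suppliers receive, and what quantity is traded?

Consumers pay $13; suppliers receive $4; quantity = 296.

Before the tax: set 309 − P = 2P + 288 → P* = $7, Q* = 302.
With the tax collected from suppliers, supply shifts: Qs = 2(P − 9) + 288.
New equilibrium: consumers pay $13, suppliers receive $4, Q = 296. (Wedge: Pb − Ps = 9.)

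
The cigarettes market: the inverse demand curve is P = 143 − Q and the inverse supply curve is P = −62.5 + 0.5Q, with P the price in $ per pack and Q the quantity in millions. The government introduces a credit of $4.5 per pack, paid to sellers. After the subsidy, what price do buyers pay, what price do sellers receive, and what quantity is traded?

Rewrite in direct form: Qd = 143 − P and Qs = 2P + 125.
Without the subsidy, 143 − P = 2P + 125 gives 3P = 18, so P* = $6 and Q* = 137.
With a per-unit subsidy paid to sellers, each receives P + 4.5 per unit sold, so supply becomes Qs = 2(P + 4.5) + 125.
New equilibrium: buyers pay $3, sellers receive $7.5, Q = 140. (Wedge: Pb − Ps = −4.5.)

Buyers pay $3; sellers receive $7.5; quantity = 140.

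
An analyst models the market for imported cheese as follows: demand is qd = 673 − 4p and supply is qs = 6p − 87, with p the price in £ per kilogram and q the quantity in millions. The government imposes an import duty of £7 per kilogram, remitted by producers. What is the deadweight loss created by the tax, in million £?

Without the tax, 673 − 4p = 6p − 87 gives 10p = 760, so p* = £76 and q* = 369.
With the tax collected from producers, supply shifts: qs = 6(p − 7) − 87.
Solving gives q = 352.2 with consumers paying £80.2 and producers receiving £73.2 (the £7 wedge).
Quantity falls by |ΔQ| = |369 − 352.2| = 16.8.
DWL = ½ · t · |ΔQ| = ½ · 7 · 16.8 = £58.8.

Deadweight loss = £58.8 million.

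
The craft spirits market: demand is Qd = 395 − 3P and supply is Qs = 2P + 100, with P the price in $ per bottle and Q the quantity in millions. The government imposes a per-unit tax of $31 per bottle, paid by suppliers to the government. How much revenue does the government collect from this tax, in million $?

Before the tax: set 395 − 3P = 2P + 100 → P* = $59, Q* = 218.
With the tax collected from suppliers, supply shifts: Qs = 2(P − 31) + 100.
Solving gives Q = 180.8 with consumers paying $71.4 and suppliers receiving $40.4 (the $31 wedge).
Revenue = t · Q = 31 · 180.8 = $5604.8.

Tax revenue = $5604.8 million.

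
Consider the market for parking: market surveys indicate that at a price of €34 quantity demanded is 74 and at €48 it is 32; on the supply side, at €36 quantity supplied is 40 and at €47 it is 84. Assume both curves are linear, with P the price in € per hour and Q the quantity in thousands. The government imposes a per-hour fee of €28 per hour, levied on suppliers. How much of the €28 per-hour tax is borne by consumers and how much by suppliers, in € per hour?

Consumers bear €16 per hour; suppliers bear €12 per hour.

Demand slope: (32 − 74)/(48 − 34) = -3, so Qd = 176 − 3P.
Supply slope: (84 − 40)/(47 − 36) = 4, so Qs = 4P − 104.
Without the tax, 176 − 3P = 4P − 104 gives 7P = 280, so P* = €40 and Q* = 56.
With the tax collected from suppliers, supply shifts: Qs = 4(P − 28) − 104.
New equilibrium: consumers pay €56, suppliers receive €28, Q = 8. (Wedge: Pb − Ps = 28.)
Burden on consumers: €16; on suppliers: €12. (They sum to €28.)
The less price-elastic side of the market bears the larger share of a per-unit tax.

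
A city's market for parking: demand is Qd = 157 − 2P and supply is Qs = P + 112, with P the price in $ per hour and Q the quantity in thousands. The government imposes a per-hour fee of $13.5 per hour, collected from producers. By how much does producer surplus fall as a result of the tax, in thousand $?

Producer surplus falls by $1102.5 thousand.

Before the tax: set 157 − 2P = P + 112 → P* = $15, Q* = 127.
With the tax collected from producers, supply shifts: Qs = (P − 13.5) + 112.
Solving gives Q = 118 with buyers paying $19.5 and producers receiving $6 (the $13.5 wedge).
ΔPS is the trapezoid between Q = 118 and Q = 127 of height $9: ½ · (127 + 118) · 9 = $1102.5.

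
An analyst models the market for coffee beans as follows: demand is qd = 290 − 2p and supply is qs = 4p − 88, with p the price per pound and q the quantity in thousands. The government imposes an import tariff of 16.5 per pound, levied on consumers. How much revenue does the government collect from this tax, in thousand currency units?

Before the tax: set 290 − 2p = 4p − 88 → p* = 63, q* = 164.
With the tax collected from consumers, demand (in seller-price terms) shifts: qd = 290 − 2(p + 16.5).
Solving gives q = 142 with consumers paying 74 and suppliers receiving 57.5 (the 16.5 wedge).
Revenue = t · Q = 16.5 · 142 = 2343.

Tax revenue = 2343 thousand.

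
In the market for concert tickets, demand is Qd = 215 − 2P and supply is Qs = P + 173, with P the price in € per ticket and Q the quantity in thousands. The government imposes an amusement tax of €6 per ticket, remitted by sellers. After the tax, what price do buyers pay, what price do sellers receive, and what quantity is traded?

Without the tax, 215 − 2P = P + 173 gives 3P = 42, so P* = €14 and Q* = 187.
With the tax collected from sellers, supply shifts: Qs = (P − 6) + 173.
Solving gives Q = 183 with buyers paying €16 and sellers receiving €10 (the €6 wedge).
The less price-elastic side of the market bears the larger share of a per-unit tax.

Buyers pay €16; sellers receive €10; quantity = 183.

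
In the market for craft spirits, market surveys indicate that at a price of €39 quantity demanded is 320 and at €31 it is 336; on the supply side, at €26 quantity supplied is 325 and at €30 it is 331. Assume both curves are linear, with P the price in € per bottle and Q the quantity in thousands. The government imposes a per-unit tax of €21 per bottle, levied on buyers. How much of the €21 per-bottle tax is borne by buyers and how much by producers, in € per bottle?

Buyers bear €9 per bottle; producers bear €12 per bottle.

Demand slope: (336 − 320)/(31 − 39) = -2, so Qd = 398 − 2P.
Supply slope: (331 − 325)/(30 − 26) = 1.5, so Qs = 1.5P + 286.
Without the tax, 398 − 2P = 1.5P + 286 gives 3.5P = 112, so P* = €32 and Q* = 334.
With the tax collected from buyers, demand (in seller-price terms) shifts: Qd = 398 − 2(P + 21).
Solving gives Q = 316 with buyers paying €41 and producers receiving €20 (the €21 wedge).
Burden on buyers: €9; on producers: €12. (They sum to €21.)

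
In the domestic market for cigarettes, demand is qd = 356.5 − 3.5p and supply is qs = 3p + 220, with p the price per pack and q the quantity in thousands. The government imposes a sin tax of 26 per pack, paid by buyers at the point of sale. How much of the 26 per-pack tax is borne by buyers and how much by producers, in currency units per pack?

Buyers bear 12 per pack; producers bear 14 per pack.

Without the tax, 356.5 − 3.5p = 3p + 220 gives 6.5p = 136.5, so p* = 21 and q* = 283.
With the tax collected from buyers, demand (in seller-price terms) shifts: qd = 356.5 − 3.5(p + 26).
Solving gives q = 241 with buyers paying 33 and producers receiving 7 (the 26 wedge).
Burden on buyers: 12; on producers: 14. (They sum to 26.)
The less price-elastic side of the market bears the larger share of a per-unit tax.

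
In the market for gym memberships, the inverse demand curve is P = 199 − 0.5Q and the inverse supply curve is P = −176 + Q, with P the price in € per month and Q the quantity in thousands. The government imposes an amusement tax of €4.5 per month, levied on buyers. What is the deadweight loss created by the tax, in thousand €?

Deadweight loss = €6.75 thousand.

Inverting to Q(P) form: Qd = 398 − 2P; Qs = P + 176.
Without the tax, 398 − 2P = P + 176 gives 3P = 222, so P* = €74 and Q* = 250.
With the tax collected from buyers, demand (in seller-price terms) shifts: Qd = 398 − 2(P + 4.5).
New equilibrium: buyers pay €75.5, suppliers receive €71, Q = 247. (Wedge: Pb − Ps = 4.5.)
Quantity falls by |ΔQ| = |250 − 247| = 3.
DWL = ½ · t · |ΔQ| = ½ · 4.5 · 3 = €6.75.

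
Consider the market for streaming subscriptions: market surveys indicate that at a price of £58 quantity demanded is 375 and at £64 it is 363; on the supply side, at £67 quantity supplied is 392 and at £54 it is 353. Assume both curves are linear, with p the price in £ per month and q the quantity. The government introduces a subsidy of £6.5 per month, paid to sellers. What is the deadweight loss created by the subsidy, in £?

Demand slope: (363 − 375)/(64 − 58) = -2, so qd = 491 − 2p.
Supply slope: (353 − 392)/(54 − 67) = 3, so qs = 3p + 191.
Before the subsidy: set 491 − 2p = 3p + 191 → p* = £60, q* = 371.
With a per-unit subsidy paid to sellers, each receives p + 6.5 per unit sold, so supply becomes qs = 3(p + 6.5) + 191.
New equilibrium: consumers pay £56.1, sellers receive £62.6, q = 378.8. (Wedge: pb − ps = −6.5.)
Quantity rises by |ΔQ| = |371 − 378.8| = 7.8.
DWL = ½ · t · |ΔQ| = ½ · 6.5 · 7.8 = £25.35.

Deadweight loss = £25.35.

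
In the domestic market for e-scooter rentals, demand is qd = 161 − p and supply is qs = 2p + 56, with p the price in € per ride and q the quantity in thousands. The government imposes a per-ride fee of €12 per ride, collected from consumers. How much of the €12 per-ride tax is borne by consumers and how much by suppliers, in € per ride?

Without the tax, 161 − p = 2p + 56 gives 3p = 105, so p* = €35 and q* = 126.
With the tax collected from consumers, demand (in seller-price terms) shifts: qd = 161 − (p + 12).
New equilibrium: consumers pay €43, suppliers receive €31, q = 118. (Wedge: pb − ps = 12.)
Burden on consumers: €8; on suppliers: €4. (They sum to €12.)
The less price-elastic side of the market bears the larger share of a per-unit tax.

Consumers bear €8 per ride; suppliers bear €4 per ride.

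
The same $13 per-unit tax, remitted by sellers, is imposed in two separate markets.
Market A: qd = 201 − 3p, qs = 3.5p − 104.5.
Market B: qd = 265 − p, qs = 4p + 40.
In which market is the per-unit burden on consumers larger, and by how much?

Market B, by $3.4.

Market A: pre-tax p* = $47, q* = 60; post-tax q = 39; per-unit burden on consumers = $7.
Market B: pre-tax p* = $45, q* = 220; post-tax q = 209.6; per-unit burden on consumers = $10.4.
Difference: $7 vs $10.4 → market B is larger by $3.4.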